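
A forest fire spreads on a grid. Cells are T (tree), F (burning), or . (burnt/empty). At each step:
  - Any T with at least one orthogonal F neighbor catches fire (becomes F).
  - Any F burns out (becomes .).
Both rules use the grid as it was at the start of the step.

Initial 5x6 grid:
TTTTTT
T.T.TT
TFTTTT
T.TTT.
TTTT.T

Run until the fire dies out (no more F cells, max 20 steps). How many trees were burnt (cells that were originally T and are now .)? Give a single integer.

Answer: 23

Derivation:
Step 1: +2 fires, +1 burnt (F count now 2)
Step 2: +5 fires, +2 burnt (F count now 5)
Step 3: +6 fires, +5 burnt (F count now 6)
Step 4: +7 fires, +6 burnt (F count now 7)
Step 5: +2 fires, +7 burnt (F count now 2)
Step 6: +1 fires, +2 burnt (F count now 1)
Step 7: +0 fires, +1 burnt (F count now 0)
Fire out after step 7
Initially T: 24, now '.': 29
Total burnt (originally-T cells now '.'): 23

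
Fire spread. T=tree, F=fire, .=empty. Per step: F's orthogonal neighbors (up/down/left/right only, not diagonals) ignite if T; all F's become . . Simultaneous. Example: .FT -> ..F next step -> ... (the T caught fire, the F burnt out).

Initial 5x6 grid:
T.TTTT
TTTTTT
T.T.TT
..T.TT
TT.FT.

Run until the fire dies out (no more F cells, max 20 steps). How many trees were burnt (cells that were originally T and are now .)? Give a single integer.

Step 1: +1 fires, +1 burnt (F count now 1)
Step 2: +1 fires, +1 burnt (F count now 1)
Step 3: +2 fires, +1 burnt (F count now 2)
Step 4: +2 fires, +2 burnt (F count now 2)
Step 5: +3 fires, +2 burnt (F count now 3)
Step 6: +3 fires, +3 burnt (F count now 3)
Step 7: +3 fires, +3 burnt (F count now 3)
Step 8: +2 fires, +3 burnt (F count now 2)
Step 9: +2 fires, +2 burnt (F count now 2)
Step 10: +0 fires, +2 burnt (F count now 0)
Fire out after step 10
Initially T: 21, now '.': 28
Total burnt (originally-T cells now '.'): 19

Answer: 19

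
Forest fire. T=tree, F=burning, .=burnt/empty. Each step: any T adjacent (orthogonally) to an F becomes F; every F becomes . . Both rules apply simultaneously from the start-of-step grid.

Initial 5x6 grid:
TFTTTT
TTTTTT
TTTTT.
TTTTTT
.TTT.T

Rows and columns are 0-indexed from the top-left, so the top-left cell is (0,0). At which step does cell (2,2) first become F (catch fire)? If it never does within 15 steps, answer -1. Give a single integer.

Step 1: cell (2,2)='T' (+3 fires, +1 burnt)
Step 2: cell (2,2)='T' (+4 fires, +3 burnt)
Step 3: cell (2,2)='F' (+5 fires, +4 burnt)
  -> target ignites at step 3
Step 4: cell (2,2)='.' (+6 fires, +5 burnt)
Step 5: cell (2,2)='.' (+4 fires, +6 burnt)
Step 6: cell (2,2)='.' (+2 fires, +4 burnt)
Step 7: cell (2,2)='.' (+1 fires, +2 burnt)
Step 8: cell (2,2)='.' (+1 fires, +1 burnt)
Step 9: cell (2,2)='.' (+0 fires, +1 burnt)
  fire out at step 9

3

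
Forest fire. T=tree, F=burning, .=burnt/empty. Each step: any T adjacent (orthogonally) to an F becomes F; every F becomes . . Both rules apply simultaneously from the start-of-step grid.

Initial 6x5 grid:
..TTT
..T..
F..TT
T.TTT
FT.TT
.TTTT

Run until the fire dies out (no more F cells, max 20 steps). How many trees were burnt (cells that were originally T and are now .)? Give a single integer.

Answer: 13

Derivation:
Step 1: +2 fires, +2 burnt (F count now 2)
Step 2: +1 fires, +2 burnt (F count now 1)
Step 3: +1 fires, +1 burnt (F count now 1)
Step 4: +1 fires, +1 burnt (F count now 1)
Step 5: +2 fires, +1 burnt (F count now 2)
Step 6: +2 fires, +2 burnt (F count now 2)
Step 7: +3 fires, +2 burnt (F count now 3)
Step 8: +1 fires, +3 burnt (F count now 1)
Step 9: +0 fires, +1 burnt (F count now 0)
Fire out after step 9
Initially T: 17, now '.': 26
Total burnt (originally-T cells now '.'): 13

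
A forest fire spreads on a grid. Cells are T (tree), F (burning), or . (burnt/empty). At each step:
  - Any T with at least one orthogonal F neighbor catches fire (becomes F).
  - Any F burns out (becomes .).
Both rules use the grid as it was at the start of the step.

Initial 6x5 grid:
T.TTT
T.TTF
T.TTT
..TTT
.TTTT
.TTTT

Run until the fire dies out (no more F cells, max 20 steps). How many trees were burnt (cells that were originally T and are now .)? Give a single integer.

Step 1: +3 fires, +1 burnt (F count now 3)
Step 2: +4 fires, +3 burnt (F count now 4)
Step 3: +4 fires, +4 burnt (F count now 4)
Step 4: +3 fires, +4 burnt (F count now 3)
Step 5: +2 fires, +3 burnt (F count now 2)
Step 6: +2 fires, +2 burnt (F count now 2)
Step 7: +1 fires, +2 burnt (F count now 1)
Step 8: +0 fires, +1 burnt (F count now 0)
Fire out after step 8
Initially T: 22, now '.': 27
Total burnt (originally-T cells now '.'): 19

Answer: 19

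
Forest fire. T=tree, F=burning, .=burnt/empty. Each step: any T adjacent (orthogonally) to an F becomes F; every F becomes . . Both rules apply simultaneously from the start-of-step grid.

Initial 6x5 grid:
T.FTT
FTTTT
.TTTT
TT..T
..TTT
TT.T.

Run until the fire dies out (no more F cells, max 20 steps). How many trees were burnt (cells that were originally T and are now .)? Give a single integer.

Step 1: +4 fires, +2 burnt (F count now 4)
Step 2: +4 fires, +4 burnt (F count now 4)
Step 3: +3 fires, +4 burnt (F count now 3)
Step 4: +2 fires, +3 burnt (F count now 2)
Step 5: +1 fires, +2 burnt (F count now 1)
Step 6: +1 fires, +1 burnt (F count now 1)
Step 7: +1 fires, +1 burnt (F count now 1)
Step 8: +2 fires, +1 burnt (F count now 2)
Step 9: +0 fires, +2 burnt (F count now 0)
Fire out after step 9
Initially T: 20, now '.': 28
Total burnt (originally-T cells now '.'): 18

Answer: 18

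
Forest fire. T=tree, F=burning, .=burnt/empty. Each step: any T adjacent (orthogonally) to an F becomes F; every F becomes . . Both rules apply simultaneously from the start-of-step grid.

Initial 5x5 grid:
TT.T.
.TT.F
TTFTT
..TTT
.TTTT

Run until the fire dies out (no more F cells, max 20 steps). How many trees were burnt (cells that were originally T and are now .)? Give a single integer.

Step 1: +5 fires, +2 burnt (F count now 5)
Step 2: +5 fires, +5 burnt (F count now 5)
Step 3: +4 fires, +5 burnt (F count now 4)
Step 4: +1 fires, +4 burnt (F count now 1)
Step 5: +0 fires, +1 burnt (F count now 0)
Fire out after step 5
Initially T: 16, now '.': 24
Total burnt (originally-T cells now '.'): 15

Answer: 15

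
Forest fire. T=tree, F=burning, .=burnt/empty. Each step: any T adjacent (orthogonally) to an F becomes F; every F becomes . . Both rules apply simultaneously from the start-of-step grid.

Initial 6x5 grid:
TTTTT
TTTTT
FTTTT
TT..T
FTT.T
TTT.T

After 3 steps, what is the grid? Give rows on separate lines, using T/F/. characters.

Step 1: 5 trees catch fire, 2 burn out
  TTTTT
  FTTTT
  .FTTT
  FT..T
  .FT.T
  FTT.T
Step 2: 6 trees catch fire, 5 burn out
  FTTTT
  .FTTT
  ..FTT
  .F..T
  ..F.T
  .FT.T
Step 3: 4 trees catch fire, 6 burn out
  .FTTT
  ..FTT
  ...FT
  ....T
  ....T
  ..F.T

.FTTT
..FTT
...FT
....T
....T
..F.T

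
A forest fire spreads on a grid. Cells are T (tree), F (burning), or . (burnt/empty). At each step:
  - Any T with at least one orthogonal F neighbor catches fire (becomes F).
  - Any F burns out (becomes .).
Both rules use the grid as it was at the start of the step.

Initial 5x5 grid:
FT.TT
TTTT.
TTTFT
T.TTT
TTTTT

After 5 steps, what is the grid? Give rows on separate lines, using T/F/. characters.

Step 1: 6 trees catch fire, 2 burn out
  .F.TT
  FTTF.
  TTF.F
  T.TFT
  TTTTT
Step 2: 8 trees catch fire, 6 burn out
  ...FT
  .FF..
  FF...
  T.F.F
  TTTFT
Step 3: 4 trees catch fire, 8 burn out
  ....F
  .....
  .....
  F....
  TTF.F
Step 4: 2 trees catch fire, 4 burn out
  .....
  .....
  .....
  .....
  FF...
Step 5: 0 trees catch fire, 2 burn out
  .....
  .....
  .....
  .....
  .....

.....
.....
.....
.....
.....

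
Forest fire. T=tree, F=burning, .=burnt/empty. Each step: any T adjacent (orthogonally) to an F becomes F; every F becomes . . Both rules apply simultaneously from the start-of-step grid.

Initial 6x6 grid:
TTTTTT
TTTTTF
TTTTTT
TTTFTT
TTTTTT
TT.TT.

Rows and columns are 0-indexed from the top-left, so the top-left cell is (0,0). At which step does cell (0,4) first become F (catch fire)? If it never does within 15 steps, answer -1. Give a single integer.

Step 1: cell (0,4)='T' (+7 fires, +2 burnt)
Step 2: cell (0,4)='F' (+9 fires, +7 burnt)
  -> target ignites at step 2
Step 3: cell (0,4)='.' (+7 fires, +9 burnt)
Step 4: cell (0,4)='.' (+5 fires, +7 burnt)
Step 5: cell (0,4)='.' (+3 fires, +5 burnt)
Step 6: cell (0,4)='.' (+1 fires, +3 burnt)
Step 7: cell (0,4)='.' (+0 fires, +1 burnt)
  fire out at step 7

2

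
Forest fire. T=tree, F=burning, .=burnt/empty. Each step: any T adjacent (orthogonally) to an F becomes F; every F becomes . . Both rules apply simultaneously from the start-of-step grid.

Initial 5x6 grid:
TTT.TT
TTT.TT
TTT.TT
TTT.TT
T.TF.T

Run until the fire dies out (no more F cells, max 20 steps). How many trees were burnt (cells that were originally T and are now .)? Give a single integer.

Step 1: +1 fires, +1 burnt (F count now 1)
Step 2: +1 fires, +1 burnt (F count now 1)
Step 3: +2 fires, +1 burnt (F count now 2)
Step 4: +3 fires, +2 burnt (F count now 3)
Step 5: +4 fires, +3 burnt (F count now 4)
Step 6: +2 fires, +4 burnt (F count now 2)
Step 7: +1 fires, +2 burnt (F count now 1)
Step 8: +0 fires, +1 burnt (F count now 0)
Fire out after step 8
Initially T: 23, now '.': 21
Total burnt (originally-T cells now '.'): 14

Answer: 14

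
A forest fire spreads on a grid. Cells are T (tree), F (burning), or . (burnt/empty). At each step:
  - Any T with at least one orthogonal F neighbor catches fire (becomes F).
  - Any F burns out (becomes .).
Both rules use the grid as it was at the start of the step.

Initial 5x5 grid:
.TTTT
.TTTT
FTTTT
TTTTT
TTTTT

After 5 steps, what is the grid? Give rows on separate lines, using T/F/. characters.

Step 1: 2 trees catch fire, 1 burn out
  .TTTT
  .TTTT
  .FTTT
  FTTTT
  TTTTT
Step 2: 4 trees catch fire, 2 burn out
  .TTTT
  .FTTT
  ..FTT
  .FTTT
  FTTTT
Step 3: 5 trees catch fire, 4 burn out
  .FTTT
  ..FTT
  ...FT
  ..FTT
  .FTTT
Step 4: 5 trees catch fire, 5 burn out
  ..FTT
  ...FT
  ....F
  ...FT
  ..FTT
Step 5: 4 trees catch fire, 5 burn out
  ...FT
  ....F
  .....
  ....F
  ...FT

...FT
....F
.....
....F
...FT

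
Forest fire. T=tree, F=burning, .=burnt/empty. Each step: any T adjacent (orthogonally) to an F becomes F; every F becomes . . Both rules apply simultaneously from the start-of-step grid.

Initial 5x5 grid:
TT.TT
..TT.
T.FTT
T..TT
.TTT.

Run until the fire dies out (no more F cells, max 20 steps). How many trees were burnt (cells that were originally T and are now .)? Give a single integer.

Step 1: +2 fires, +1 burnt (F count now 2)
Step 2: +3 fires, +2 burnt (F count now 3)
Step 3: +3 fires, +3 burnt (F count now 3)
Step 4: +2 fires, +3 burnt (F count now 2)
Step 5: +1 fires, +2 burnt (F count now 1)
Step 6: +0 fires, +1 burnt (F count now 0)
Fire out after step 6
Initially T: 15, now '.': 21
Total burnt (originally-T cells now '.'): 11

Answer: 11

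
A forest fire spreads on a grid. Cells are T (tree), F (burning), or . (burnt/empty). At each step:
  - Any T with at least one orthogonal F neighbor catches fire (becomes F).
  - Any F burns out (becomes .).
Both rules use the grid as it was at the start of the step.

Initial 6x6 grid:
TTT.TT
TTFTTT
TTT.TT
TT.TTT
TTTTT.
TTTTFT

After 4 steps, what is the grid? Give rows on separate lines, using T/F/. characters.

Step 1: 7 trees catch fire, 2 burn out
  TTF.TT
  TF.FTT
  TTF.TT
  TT.TTT
  TTTTF.
  TTTF.F
Step 2: 7 trees catch fire, 7 burn out
  TF..TT
  F...FT
  TF..TT
  TT.TFT
  TTTF..
  TTF...
Step 3: 10 trees catch fire, 7 burn out
  F...FT
  .....F
  F...FT
  TF.F.F
  TTF...
  TF....
Step 4: 5 trees catch fire, 10 burn out
  .....F
  ......
  .....F
  F.....
  TF....
  F.....

.....F
......
.....F
F.....
TF....
F.....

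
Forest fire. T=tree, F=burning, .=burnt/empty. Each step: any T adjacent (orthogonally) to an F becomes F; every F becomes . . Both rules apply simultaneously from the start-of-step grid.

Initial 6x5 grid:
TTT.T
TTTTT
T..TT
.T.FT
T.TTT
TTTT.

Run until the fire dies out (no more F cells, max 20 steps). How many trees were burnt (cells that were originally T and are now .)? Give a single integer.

Step 1: +3 fires, +1 burnt (F count now 3)
Step 2: +5 fires, +3 burnt (F count now 5)
Step 3: +3 fires, +5 burnt (F count now 3)
Step 4: +4 fires, +3 burnt (F count now 4)
Step 5: +3 fires, +4 burnt (F count now 3)
Step 6: +3 fires, +3 burnt (F count now 3)
Step 7: +0 fires, +3 burnt (F count now 0)
Fire out after step 7
Initially T: 22, now '.': 29
Total burnt (originally-T cells now '.'): 21

Answer: 21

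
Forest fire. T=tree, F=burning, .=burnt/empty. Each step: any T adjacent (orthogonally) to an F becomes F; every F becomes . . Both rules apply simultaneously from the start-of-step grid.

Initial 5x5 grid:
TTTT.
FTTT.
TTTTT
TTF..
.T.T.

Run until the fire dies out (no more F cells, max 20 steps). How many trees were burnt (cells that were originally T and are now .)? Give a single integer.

Answer: 15

Derivation:
Step 1: +5 fires, +2 burnt (F count now 5)
Step 2: +6 fires, +5 burnt (F count now 6)
Step 3: +3 fires, +6 burnt (F count now 3)
Step 4: +1 fires, +3 burnt (F count now 1)
Step 5: +0 fires, +1 burnt (F count now 0)
Fire out after step 5
Initially T: 16, now '.': 24
Total burnt (originally-T cells now '.'): 15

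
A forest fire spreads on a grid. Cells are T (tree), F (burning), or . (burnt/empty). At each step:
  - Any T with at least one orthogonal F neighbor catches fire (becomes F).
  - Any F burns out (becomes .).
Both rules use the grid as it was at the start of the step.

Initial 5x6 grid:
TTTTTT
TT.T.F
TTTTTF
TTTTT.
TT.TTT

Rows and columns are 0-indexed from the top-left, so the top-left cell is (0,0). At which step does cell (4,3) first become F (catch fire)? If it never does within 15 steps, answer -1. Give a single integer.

Step 1: cell (4,3)='T' (+2 fires, +2 burnt)
Step 2: cell (4,3)='T' (+3 fires, +2 burnt)
Step 3: cell (4,3)='T' (+5 fires, +3 burnt)
Step 4: cell (4,3)='F' (+5 fires, +5 burnt)
  -> target ignites at step 4
Step 5: cell (4,3)='.' (+4 fires, +5 burnt)
Step 6: cell (4,3)='.' (+4 fires, +4 burnt)
Step 7: cell (4,3)='.' (+1 fires, +4 burnt)
Step 8: cell (4,3)='.' (+0 fires, +1 burnt)
  fire out at step 8

4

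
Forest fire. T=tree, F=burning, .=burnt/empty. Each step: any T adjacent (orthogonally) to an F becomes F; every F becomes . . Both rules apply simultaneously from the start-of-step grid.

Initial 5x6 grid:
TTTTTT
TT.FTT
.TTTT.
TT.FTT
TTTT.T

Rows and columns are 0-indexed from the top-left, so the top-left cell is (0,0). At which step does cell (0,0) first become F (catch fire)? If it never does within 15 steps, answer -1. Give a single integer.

Step 1: cell (0,0)='T' (+5 fires, +2 burnt)
Step 2: cell (0,0)='T' (+7 fires, +5 burnt)
Step 3: cell (0,0)='T' (+5 fires, +7 burnt)
Step 4: cell (0,0)='F' (+4 fires, +5 burnt)
  -> target ignites at step 4
Step 5: cell (0,0)='.' (+2 fires, +4 burnt)
Step 6: cell (0,0)='.' (+0 fires, +2 burnt)
  fire out at step 6

4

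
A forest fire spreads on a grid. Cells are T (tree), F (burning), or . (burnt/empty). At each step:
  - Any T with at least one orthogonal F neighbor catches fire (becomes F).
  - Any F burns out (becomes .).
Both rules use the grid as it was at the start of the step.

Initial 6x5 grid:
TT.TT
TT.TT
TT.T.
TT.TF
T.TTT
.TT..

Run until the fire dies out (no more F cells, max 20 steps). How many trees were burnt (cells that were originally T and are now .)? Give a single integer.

Answer: 11

Derivation:
Step 1: +2 fires, +1 burnt (F count now 2)
Step 2: +2 fires, +2 burnt (F count now 2)
Step 3: +2 fires, +2 burnt (F count now 2)
Step 4: +3 fires, +2 burnt (F count now 3)
Step 5: +2 fires, +3 burnt (F count now 2)
Step 6: +0 fires, +2 burnt (F count now 0)
Fire out after step 6
Initially T: 20, now '.': 21
Total burnt (originally-T cells now '.'): 11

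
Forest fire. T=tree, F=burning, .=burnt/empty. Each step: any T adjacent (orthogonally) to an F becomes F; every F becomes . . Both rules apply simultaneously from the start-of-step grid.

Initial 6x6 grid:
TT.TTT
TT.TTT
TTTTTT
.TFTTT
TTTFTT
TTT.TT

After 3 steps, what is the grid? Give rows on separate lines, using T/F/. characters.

Step 1: 5 trees catch fire, 2 burn out
  TT.TTT
  TT.TTT
  TTFTTT
  .F.FTT
  TTF.FT
  TTT.TT
Step 2: 7 trees catch fire, 5 burn out
  TT.TTT
  TT.TTT
  TF.FTT
  ....FT
  TF...F
  TTF.FT
Step 3: 8 trees catch fire, 7 burn out
  TT.TTT
  TF.FTT
  F...FT
  .....F
  F.....
  TF...F

TT.TTT
TF.FTT
F...FT
.....F
F.....
TF...F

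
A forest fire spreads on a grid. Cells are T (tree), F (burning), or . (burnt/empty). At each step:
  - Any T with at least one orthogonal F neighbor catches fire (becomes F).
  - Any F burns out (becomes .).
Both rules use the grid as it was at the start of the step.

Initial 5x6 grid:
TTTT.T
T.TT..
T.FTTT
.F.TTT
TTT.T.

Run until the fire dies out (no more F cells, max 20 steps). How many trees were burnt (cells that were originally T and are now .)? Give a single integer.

Answer: 18

Derivation:
Step 1: +3 fires, +2 burnt (F count now 3)
Step 2: +6 fires, +3 burnt (F count now 6)
Step 3: +4 fires, +6 burnt (F count now 4)
Step 4: +3 fires, +4 burnt (F count now 3)
Step 5: +1 fires, +3 burnt (F count now 1)
Step 6: +1 fires, +1 burnt (F count now 1)
Step 7: +0 fires, +1 burnt (F count now 0)
Fire out after step 7
Initially T: 19, now '.': 29
Total burnt (originally-T cells now '.'): 18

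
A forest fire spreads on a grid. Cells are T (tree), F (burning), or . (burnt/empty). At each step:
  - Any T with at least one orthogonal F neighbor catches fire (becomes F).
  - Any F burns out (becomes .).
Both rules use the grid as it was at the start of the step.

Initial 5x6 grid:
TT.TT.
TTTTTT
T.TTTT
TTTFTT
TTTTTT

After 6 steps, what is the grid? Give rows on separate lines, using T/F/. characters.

Step 1: 4 trees catch fire, 1 burn out
  TT.TT.
  TTTTTT
  T.TFTT
  TTF.FT
  TTTFTT
Step 2: 7 trees catch fire, 4 burn out
  TT.TT.
  TTTFTT
  T.F.FT
  TF...F
  TTF.FT
Step 3: 7 trees catch fire, 7 burn out
  TT.FT.
  TTF.FT
  T....F
  F.....
  TF...F
Step 4: 5 trees catch fire, 7 burn out
  TT..F.
  TF...F
  F.....
  ......
  F.....
Step 5: 2 trees catch fire, 5 burn out
  TF....
  F.....
  ......
  ......
  ......
Step 6: 1 trees catch fire, 2 burn out
  F.....
  ......
  ......
  ......
  ......

F.....
......
......
......
......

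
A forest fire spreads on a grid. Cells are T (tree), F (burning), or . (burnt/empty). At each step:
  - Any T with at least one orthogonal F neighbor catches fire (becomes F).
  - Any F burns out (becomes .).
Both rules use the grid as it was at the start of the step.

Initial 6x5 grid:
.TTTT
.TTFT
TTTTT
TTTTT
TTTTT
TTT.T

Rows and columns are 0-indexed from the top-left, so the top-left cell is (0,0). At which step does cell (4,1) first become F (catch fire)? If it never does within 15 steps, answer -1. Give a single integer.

Step 1: cell (4,1)='T' (+4 fires, +1 burnt)
Step 2: cell (4,1)='T' (+6 fires, +4 burnt)
Step 3: cell (4,1)='T' (+5 fires, +6 burnt)
Step 4: cell (4,1)='T' (+4 fires, +5 burnt)
Step 5: cell (4,1)='F' (+4 fires, +4 burnt)
  -> target ignites at step 5
Step 6: cell (4,1)='.' (+2 fires, +4 burnt)
Step 7: cell (4,1)='.' (+1 fires, +2 burnt)
Step 8: cell (4,1)='.' (+0 fires, +1 burnt)
  fire out at step 8

5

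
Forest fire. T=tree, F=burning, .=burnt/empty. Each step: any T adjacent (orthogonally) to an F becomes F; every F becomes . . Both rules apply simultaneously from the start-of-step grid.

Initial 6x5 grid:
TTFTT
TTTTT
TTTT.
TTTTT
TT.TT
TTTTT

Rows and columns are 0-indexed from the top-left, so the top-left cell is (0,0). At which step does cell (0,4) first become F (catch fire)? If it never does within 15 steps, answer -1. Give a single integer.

Step 1: cell (0,4)='T' (+3 fires, +1 burnt)
Step 2: cell (0,4)='F' (+5 fires, +3 burnt)
  -> target ignites at step 2
Step 3: cell (0,4)='.' (+5 fires, +5 burnt)
Step 4: cell (0,4)='.' (+3 fires, +5 burnt)
Step 5: cell (0,4)='.' (+4 fires, +3 burnt)
Step 6: cell (0,4)='.' (+4 fires, +4 burnt)
Step 7: cell (0,4)='.' (+3 fires, +4 burnt)
Step 8: cell (0,4)='.' (+0 fires, +3 burnt)
  fire out at step 8

2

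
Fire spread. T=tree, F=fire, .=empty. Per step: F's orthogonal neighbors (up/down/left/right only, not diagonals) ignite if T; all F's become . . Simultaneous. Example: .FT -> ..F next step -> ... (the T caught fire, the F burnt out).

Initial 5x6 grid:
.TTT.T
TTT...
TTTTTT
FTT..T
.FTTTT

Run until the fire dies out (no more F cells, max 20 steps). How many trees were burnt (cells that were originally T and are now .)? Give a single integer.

Step 1: +3 fires, +2 burnt (F count now 3)
Step 2: +4 fires, +3 burnt (F count now 4)
Step 3: +3 fires, +4 burnt (F count now 3)
Step 4: +4 fires, +3 burnt (F count now 4)
Step 5: +3 fires, +4 burnt (F count now 3)
Step 6: +2 fires, +3 burnt (F count now 2)
Step 7: +0 fires, +2 burnt (F count now 0)
Fire out after step 7
Initially T: 20, now '.': 29
Total burnt (originally-T cells now '.'): 19

Answer: 19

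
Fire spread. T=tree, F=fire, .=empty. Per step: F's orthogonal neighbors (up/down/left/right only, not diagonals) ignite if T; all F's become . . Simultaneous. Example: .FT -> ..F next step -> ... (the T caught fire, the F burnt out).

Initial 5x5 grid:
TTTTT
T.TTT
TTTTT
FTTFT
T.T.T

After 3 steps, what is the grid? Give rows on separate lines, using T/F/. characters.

Step 1: 6 trees catch fire, 2 burn out
  TTTTT
  T.TTT
  FTTFT
  .FF.F
  F.T.T
Step 2: 7 trees catch fire, 6 burn out
  TTTTT
  F.TFT
  .FF.F
  .....
  ..F.F
Step 3: 4 trees catch fire, 7 burn out
  FTTFT
  ..F.F
  .....
  .....
  .....

FTTFT
..F.F
.....
.....
.....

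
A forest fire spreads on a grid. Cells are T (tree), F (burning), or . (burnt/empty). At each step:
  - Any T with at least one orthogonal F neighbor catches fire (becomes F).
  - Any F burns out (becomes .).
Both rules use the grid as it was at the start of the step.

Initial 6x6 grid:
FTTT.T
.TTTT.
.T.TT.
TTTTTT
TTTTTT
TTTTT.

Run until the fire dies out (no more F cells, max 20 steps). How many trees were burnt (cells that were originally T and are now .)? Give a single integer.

Answer: 27

Derivation:
Step 1: +1 fires, +1 burnt (F count now 1)
Step 2: +2 fires, +1 burnt (F count now 2)
Step 3: +3 fires, +2 burnt (F count now 3)
Step 4: +2 fires, +3 burnt (F count now 2)
Step 5: +5 fires, +2 burnt (F count now 5)
Step 6: +5 fires, +5 burnt (F count now 5)
Step 7: +4 fires, +5 burnt (F count now 4)
Step 8: +3 fires, +4 burnt (F count now 3)
Step 9: +2 fires, +3 burnt (F count now 2)
Step 10: +0 fires, +2 burnt (F count now 0)
Fire out after step 10
Initially T: 28, now '.': 35
Total burnt (originally-T cells now '.'): 27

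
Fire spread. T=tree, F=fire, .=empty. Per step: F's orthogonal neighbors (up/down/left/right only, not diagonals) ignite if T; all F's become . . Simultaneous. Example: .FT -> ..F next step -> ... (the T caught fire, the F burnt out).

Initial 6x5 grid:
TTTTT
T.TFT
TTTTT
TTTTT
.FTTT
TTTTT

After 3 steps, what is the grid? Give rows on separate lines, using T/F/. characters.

Step 1: 7 trees catch fire, 2 burn out
  TTTFT
  T.F.F
  TTTFT
  TFTTT
  ..FTT
  TFTTT
Step 2: 11 trees catch fire, 7 burn out
  TTF.F
  T....
  TFF.F
  F.FFT
  ...FT
  F.FTT
Step 3: 5 trees catch fire, 11 burn out
  TF...
  T....
  F....
  ....F
  ....F
  ...FT

TF...
T....
F....
....F
....F
...FT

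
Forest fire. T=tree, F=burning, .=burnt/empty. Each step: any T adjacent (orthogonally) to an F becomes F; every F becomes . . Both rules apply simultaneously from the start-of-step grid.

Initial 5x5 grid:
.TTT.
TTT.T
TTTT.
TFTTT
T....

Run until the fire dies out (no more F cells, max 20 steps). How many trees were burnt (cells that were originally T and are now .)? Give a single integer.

Step 1: +3 fires, +1 burnt (F count now 3)
Step 2: +5 fires, +3 burnt (F count now 5)
Step 3: +5 fires, +5 burnt (F count now 5)
Step 4: +1 fires, +5 burnt (F count now 1)
Step 5: +1 fires, +1 burnt (F count now 1)
Step 6: +0 fires, +1 burnt (F count now 0)
Fire out after step 6
Initially T: 16, now '.': 24
Total burnt (originally-T cells now '.'): 15

Answer: 15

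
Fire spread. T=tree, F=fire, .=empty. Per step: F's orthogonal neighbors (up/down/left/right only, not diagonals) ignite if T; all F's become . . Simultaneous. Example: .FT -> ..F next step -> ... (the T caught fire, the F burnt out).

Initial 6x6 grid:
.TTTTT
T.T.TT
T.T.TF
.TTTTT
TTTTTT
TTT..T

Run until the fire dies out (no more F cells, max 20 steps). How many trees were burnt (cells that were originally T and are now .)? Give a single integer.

Step 1: +3 fires, +1 burnt (F count now 3)
Step 2: +4 fires, +3 burnt (F count now 4)
Step 3: +4 fires, +4 burnt (F count now 4)
Step 4: +3 fires, +4 burnt (F count now 3)
Step 5: +4 fires, +3 burnt (F count now 4)
Step 6: +4 fires, +4 burnt (F count now 4)
Step 7: +2 fires, +4 burnt (F count now 2)
Step 8: +1 fires, +2 burnt (F count now 1)
Step 9: +0 fires, +1 burnt (F count now 0)
Fire out after step 9
Initially T: 27, now '.': 34
Total burnt (originally-T cells now '.'): 25

Answer: 25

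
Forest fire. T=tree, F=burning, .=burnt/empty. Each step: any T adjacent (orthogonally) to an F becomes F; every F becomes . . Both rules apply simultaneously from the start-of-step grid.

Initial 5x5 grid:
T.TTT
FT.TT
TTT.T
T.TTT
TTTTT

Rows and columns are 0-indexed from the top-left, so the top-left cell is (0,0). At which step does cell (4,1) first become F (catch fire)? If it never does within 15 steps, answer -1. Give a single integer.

Step 1: cell (4,1)='T' (+3 fires, +1 burnt)
Step 2: cell (4,1)='T' (+2 fires, +3 burnt)
Step 3: cell (4,1)='T' (+2 fires, +2 burnt)
Step 4: cell (4,1)='F' (+2 fires, +2 burnt)
  -> target ignites at step 4
Step 5: cell (4,1)='.' (+2 fires, +2 burnt)
Step 6: cell (4,1)='.' (+2 fires, +2 burnt)
Step 7: cell (4,1)='.' (+2 fires, +2 burnt)
Step 8: cell (4,1)='.' (+1 fires, +2 burnt)
Step 9: cell (4,1)='.' (+2 fires, +1 burnt)
Step 10: cell (4,1)='.' (+1 fires, +2 burnt)
Step 11: cell (4,1)='.' (+1 fires, +1 burnt)
Step 12: cell (4,1)='.' (+0 fires, +1 burnt)
  fire out at step 12

4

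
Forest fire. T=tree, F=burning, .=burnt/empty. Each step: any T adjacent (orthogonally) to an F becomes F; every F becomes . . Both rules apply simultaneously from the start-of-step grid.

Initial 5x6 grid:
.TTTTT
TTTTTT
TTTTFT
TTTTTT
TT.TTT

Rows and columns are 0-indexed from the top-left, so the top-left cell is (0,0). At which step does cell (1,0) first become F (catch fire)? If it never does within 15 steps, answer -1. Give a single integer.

Step 1: cell (1,0)='T' (+4 fires, +1 burnt)
Step 2: cell (1,0)='T' (+7 fires, +4 burnt)
Step 3: cell (1,0)='T' (+7 fires, +7 burnt)
Step 4: cell (1,0)='T' (+4 fires, +7 burnt)
Step 5: cell (1,0)='F' (+4 fires, +4 burnt)
  -> target ignites at step 5
Step 6: cell (1,0)='.' (+1 fires, +4 burnt)
Step 7: cell (1,0)='.' (+0 fires, +1 burnt)
  fire out at step 7

5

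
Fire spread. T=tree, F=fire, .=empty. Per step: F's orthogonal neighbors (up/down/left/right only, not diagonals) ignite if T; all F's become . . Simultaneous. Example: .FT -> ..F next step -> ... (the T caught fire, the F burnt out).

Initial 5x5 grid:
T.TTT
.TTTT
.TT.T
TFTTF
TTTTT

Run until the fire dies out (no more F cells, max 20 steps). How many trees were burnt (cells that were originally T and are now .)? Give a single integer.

Answer: 18

Derivation:
Step 1: +7 fires, +2 burnt (F count now 7)
Step 2: +6 fires, +7 burnt (F count now 6)
Step 3: +3 fires, +6 burnt (F count now 3)
Step 4: +2 fires, +3 burnt (F count now 2)
Step 5: +0 fires, +2 burnt (F count now 0)
Fire out after step 5
Initially T: 19, now '.': 24
Total burnt (originally-T cells now '.'): 18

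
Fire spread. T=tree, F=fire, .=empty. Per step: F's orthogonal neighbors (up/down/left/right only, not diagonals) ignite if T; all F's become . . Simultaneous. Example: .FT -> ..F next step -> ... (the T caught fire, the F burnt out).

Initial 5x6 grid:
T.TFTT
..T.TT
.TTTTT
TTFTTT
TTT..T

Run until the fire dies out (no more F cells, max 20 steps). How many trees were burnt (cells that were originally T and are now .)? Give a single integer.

Step 1: +6 fires, +2 burnt (F count now 6)
Step 2: +8 fires, +6 burnt (F count now 8)
Step 3: +4 fires, +8 burnt (F count now 4)
Step 4: +2 fires, +4 burnt (F count now 2)
Step 5: +0 fires, +2 burnt (F count now 0)
Fire out after step 5
Initially T: 21, now '.': 29
Total burnt (originally-T cells now '.'): 20

Answer: 20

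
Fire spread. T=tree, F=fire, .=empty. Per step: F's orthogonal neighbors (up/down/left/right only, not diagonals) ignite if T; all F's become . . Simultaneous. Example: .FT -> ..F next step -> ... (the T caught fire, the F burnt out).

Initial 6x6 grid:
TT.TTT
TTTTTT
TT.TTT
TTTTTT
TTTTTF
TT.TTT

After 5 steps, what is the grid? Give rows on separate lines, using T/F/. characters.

Step 1: 3 trees catch fire, 1 burn out
  TT.TTT
  TTTTTT
  TT.TTT
  TTTTTF
  TTTTF.
  TT.TTF
Step 2: 4 trees catch fire, 3 burn out
  TT.TTT
  TTTTTT
  TT.TTF
  TTTTF.
  TTTF..
  TT.TF.
Step 3: 5 trees catch fire, 4 burn out
  TT.TTT
  TTTTTF
  TT.TF.
  TTTF..
  TTF...
  TT.F..
Step 4: 5 trees catch fire, 5 burn out
  TT.TTF
  TTTTF.
  TT.F..
  TTF...
  TF....
  TT....
Step 5: 5 trees catch fire, 5 burn out
  TT.TF.
  TTTF..
  TT....
  TF....
  F.....
  TF....

TT.TF.
TTTF..
TT....
TF....
F.....
TF....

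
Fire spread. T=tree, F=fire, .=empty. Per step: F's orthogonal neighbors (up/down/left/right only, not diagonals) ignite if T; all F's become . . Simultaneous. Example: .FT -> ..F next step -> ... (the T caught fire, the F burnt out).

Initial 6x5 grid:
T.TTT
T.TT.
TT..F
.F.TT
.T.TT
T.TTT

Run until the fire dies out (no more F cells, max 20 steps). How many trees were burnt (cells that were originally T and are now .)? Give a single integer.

Answer: 12

Derivation:
Step 1: +3 fires, +2 burnt (F count now 3)
Step 2: +3 fires, +3 burnt (F count now 3)
Step 3: +3 fires, +3 burnt (F count now 3)
Step 4: +2 fires, +3 burnt (F count now 2)
Step 5: +1 fires, +2 burnt (F count now 1)
Step 6: +0 fires, +1 burnt (F count now 0)
Fire out after step 6
Initially T: 18, now '.': 24
Total burnt (originally-T cells now '.'): 12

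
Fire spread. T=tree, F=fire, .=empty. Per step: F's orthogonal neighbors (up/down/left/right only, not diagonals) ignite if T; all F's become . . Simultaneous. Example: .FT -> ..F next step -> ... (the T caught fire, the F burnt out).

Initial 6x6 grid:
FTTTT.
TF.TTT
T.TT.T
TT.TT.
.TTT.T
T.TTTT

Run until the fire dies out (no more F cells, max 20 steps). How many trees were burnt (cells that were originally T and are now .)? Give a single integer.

Step 1: +2 fires, +2 burnt (F count now 2)
Step 2: +2 fires, +2 burnt (F count now 2)
Step 3: +2 fires, +2 burnt (F count now 2)
Step 4: +3 fires, +2 burnt (F count now 3)
Step 5: +3 fires, +3 burnt (F count now 3)
Step 6: +4 fires, +3 burnt (F count now 4)
Step 7: +4 fires, +4 burnt (F count now 4)
Step 8: +1 fires, +4 burnt (F count now 1)
Step 9: +1 fires, +1 burnt (F count now 1)
Step 10: +1 fires, +1 burnt (F count now 1)
Step 11: +1 fires, +1 burnt (F count now 1)
Step 12: +0 fires, +1 burnt (F count now 0)
Fire out after step 12
Initially T: 25, now '.': 35
Total burnt (originally-T cells now '.'): 24

Answer: 24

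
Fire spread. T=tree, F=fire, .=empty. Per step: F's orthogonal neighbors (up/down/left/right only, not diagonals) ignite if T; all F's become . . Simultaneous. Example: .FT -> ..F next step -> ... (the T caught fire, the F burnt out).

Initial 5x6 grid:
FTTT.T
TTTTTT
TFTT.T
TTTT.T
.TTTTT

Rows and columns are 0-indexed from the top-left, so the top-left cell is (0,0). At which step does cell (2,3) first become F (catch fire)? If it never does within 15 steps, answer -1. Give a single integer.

Step 1: cell (2,3)='T' (+6 fires, +2 burnt)
Step 2: cell (2,3)='F' (+6 fires, +6 burnt)
  -> target ignites at step 2
Step 3: cell (2,3)='.' (+4 fires, +6 burnt)
Step 4: cell (2,3)='.' (+2 fires, +4 burnt)
Step 5: cell (2,3)='.' (+2 fires, +2 burnt)
Step 6: cell (2,3)='.' (+3 fires, +2 burnt)
Step 7: cell (2,3)='.' (+1 fires, +3 burnt)
Step 8: cell (2,3)='.' (+0 fires, +1 burnt)
  fire out at step 8

2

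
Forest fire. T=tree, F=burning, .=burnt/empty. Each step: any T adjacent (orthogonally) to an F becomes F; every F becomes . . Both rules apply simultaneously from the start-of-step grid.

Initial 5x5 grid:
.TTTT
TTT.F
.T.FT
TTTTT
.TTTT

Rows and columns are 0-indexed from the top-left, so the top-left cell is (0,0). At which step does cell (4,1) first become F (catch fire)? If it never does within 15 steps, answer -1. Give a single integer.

Step 1: cell (4,1)='T' (+3 fires, +2 burnt)
Step 2: cell (4,1)='T' (+4 fires, +3 burnt)
Step 3: cell (4,1)='T' (+4 fires, +4 burnt)
Step 4: cell (4,1)='F' (+5 fires, +4 burnt)
  -> target ignites at step 4
Step 5: cell (4,1)='.' (+1 fires, +5 burnt)
Step 6: cell (4,1)='.' (+1 fires, +1 burnt)
Step 7: cell (4,1)='.' (+0 fires, +1 burnt)
  fire out at step 7

4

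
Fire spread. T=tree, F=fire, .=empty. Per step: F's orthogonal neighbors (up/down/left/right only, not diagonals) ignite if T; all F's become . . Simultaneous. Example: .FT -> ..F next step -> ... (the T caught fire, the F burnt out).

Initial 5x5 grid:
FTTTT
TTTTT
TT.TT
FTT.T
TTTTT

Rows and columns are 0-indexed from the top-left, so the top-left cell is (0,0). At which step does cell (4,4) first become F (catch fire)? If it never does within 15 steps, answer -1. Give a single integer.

Step 1: cell (4,4)='T' (+5 fires, +2 burnt)
Step 2: cell (4,4)='T' (+5 fires, +5 burnt)
Step 3: cell (4,4)='T' (+3 fires, +5 burnt)
Step 4: cell (4,4)='T' (+3 fires, +3 burnt)
Step 5: cell (4,4)='F' (+3 fires, +3 burnt)
  -> target ignites at step 5
Step 6: cell (4,4)='.' (+2 fires, +3 burnt)
Step 7: cell (4,4)='.' (+0 fires, +2 burnt)
  fire out at step 7

5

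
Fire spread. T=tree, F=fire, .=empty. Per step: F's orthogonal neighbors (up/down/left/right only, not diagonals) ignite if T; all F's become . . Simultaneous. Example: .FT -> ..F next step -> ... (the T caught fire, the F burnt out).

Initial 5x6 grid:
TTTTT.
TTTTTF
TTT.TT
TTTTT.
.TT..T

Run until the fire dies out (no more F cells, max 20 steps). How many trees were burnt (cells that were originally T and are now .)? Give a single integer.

Step 1: +2 fires, +1 burnt (F count now 2)
Step 2: +3 fires, +2 burnt (F count now 3)
Step 3: +3 fires, +3 burnt (F count now 3)
Step 4: +4 fires, +3 burnt (F count now 4)
Step 5: +4 fires, +4 burnt (F count now 4)
Step 6: +4 fires, +4 burnt (F count now 4)
Step 7: +2 fires, +4 burnt (F count now 2)
Step 8: +0 fires, +2 burnt (F count now 0)
Fire out after step 8
Initially T: 23, now '.': 29
Total burnt (originally-T cells now '.'): 22

Answer: 22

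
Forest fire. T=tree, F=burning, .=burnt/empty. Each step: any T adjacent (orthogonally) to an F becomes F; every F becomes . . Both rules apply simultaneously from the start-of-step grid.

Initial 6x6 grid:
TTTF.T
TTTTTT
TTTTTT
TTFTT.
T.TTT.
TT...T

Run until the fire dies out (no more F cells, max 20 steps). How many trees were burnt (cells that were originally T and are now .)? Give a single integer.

Answer: 26

Derivation:
Step 1: +6 fires, +2 burnt (F count now 6)
Step 2: +8 fires, +6 burnt (F count now 8)
Step 3: +7 fires, +8 burnt (F count now 7)
Step 4: +4 fires, +7 burnt (F count now 4)
Step 5: +1 fires, +4 burnt (F count now 1)
Step 6: +0 fires, +1 burnt (F count now 0)
Fire out after step 6
Initially T: 27, now '.': 35
Total burnt (originally-T cells now '.'): 26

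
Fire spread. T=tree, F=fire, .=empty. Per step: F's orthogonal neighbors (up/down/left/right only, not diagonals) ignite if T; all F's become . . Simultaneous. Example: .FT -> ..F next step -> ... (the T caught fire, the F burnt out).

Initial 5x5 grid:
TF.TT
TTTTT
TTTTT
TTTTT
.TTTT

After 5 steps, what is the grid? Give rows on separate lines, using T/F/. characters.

Step 1: 2 trees catch fire, 1 burn out
  F..TT
  TFTTT
  TTTTT
  TTTTT
  .TTTT
Step 2: 3 trees catch fire, 2 burn out
  ...TT
  F.FTT
  TFTTT
  TTTTT
  .TTTT
Step 3: 4 trees catch fire, 3 burn out
  ...TT
  ...FT
  F.FTT
  TFTTT
  .TTTT
Step 4: 6 trees catch fire, 4 burn out
  ...FT
  ....F
  ...FT
  F.FTT
  .FTTT
Step 5: 4 trees catch fire, 6 burn out
  ....F
  .....
  ....F
  ...FT
  ..FTT

....F
.....
....F
...FT
..FTT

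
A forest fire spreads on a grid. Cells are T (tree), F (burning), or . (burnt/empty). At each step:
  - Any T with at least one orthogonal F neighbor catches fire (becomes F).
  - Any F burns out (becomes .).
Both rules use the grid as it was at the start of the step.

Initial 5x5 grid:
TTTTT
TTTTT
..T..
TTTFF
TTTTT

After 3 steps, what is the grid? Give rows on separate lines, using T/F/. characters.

Step 1: 3 trees catch fire, 2 burn out
  TTTTT
  TTTTT
  ..T..
  TTF..
  TTTFF
Step 2: 3 trees catch fire, 3 burn out
  TTTTT
  TTTTT
  ..F..
  TF...
  TTF..
Step 3: 3 trees catch fire, 3 burn out
  TTTTT
  TTFTT
  .....
  F....
  TF...

TTTTT
TTFTT
.....
F....
TF...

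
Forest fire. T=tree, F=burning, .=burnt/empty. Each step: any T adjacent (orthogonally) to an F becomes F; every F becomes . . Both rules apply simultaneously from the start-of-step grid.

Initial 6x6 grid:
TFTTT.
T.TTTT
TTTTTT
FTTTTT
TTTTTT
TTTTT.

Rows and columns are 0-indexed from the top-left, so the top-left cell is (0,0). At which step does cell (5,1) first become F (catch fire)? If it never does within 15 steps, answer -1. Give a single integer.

Step 1: cell (5,1)='T' (+5 fires, +2 burnt)
Step 2: cell (5,1)='T' (+7 fires, +5 burnt)
Step 3: cell (5,1)='F' (+6 fires, +7 burnt)
  -> target ignites at step 3
Step 4: cell (5,1)='.' (+5 fires, +6 burnt)
Step 5: cell (5,1)='.' (+5 fires, +5 burnt)
Step 6: cell (5,1)='.' (+3 fires, +5 burnt)
Step 7: cell (5,1)='.' (+0 fires, +3 burnt)
  fire out at step 7

3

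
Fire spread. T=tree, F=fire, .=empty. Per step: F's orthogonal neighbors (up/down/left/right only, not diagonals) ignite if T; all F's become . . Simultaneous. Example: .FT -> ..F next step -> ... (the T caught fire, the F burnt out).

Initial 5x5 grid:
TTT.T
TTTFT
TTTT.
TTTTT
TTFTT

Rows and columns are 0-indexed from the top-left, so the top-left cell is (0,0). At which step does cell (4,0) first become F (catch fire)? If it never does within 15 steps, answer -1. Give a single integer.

Step 1: cell (4,0)='T' (+6 fires, +2 burnt)
Step 2: cell (4,0)='F' (+8 fires, +6 burnt)
  -> target ignites at step 2
Step 3: cell (4,0)='.' (+5 fires, +8 burnt)
Step 4: cell (4,0)='.' (+2 fires, +5 burnt)
Step 5: cell (4,0)='.' (+0 fires, +2 burnt)
  fire out at step 5

2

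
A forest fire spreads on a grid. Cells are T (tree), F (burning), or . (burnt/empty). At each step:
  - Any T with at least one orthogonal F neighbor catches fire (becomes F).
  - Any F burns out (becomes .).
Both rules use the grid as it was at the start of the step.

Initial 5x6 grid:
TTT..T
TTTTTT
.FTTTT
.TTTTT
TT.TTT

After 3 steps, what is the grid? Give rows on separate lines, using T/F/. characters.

Step 1: 3 trees catch fire, 1 burn out
  TTT..T
  TFTTTT
  ..FTTT
  .FTTTT
  TT.TTT
Step 2: 6 trees catch fire, 3 burn out
  TFT..T
  F.FTTT
  ...FTT
  ..FTTT
  TF.TTT
Step 3: 6 trees catch fire, 6 burn out
  F.F..T
  ...FTT
  ....FT
  ...FTT
  F..TTT

F.F..T
...FTT
....FT
...FTT
F..TTT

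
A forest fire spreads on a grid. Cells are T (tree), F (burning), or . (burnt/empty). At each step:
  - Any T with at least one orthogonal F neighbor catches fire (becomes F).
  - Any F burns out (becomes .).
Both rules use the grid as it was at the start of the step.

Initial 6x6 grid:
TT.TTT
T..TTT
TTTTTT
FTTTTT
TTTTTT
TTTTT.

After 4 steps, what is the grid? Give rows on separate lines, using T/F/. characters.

Step 1: 3 trees catch fire, 1 burn out
  TT.TTT
  T..TTT
  FTTTTT
  .FTTTT
  FTTTTT
  TTTTT.
Step 2: 5 trees catch fire, 3 burn out
  TT.TTT
  F..TTT
  .FTTTT
  ..FTTT
  .FTTTT
  FTTTT.
Step 3: 5 trees catch fire, 5 burn out
  FT.TTT
  ...TTT
  ..FTTT
  ...FTT
  ..FTTT
  .FTTT.
Step 4: 5 trees catch fire, 5 burn out
  .F.TTT
  ...TTT
  ...FTT
  ....FT
  ...FTT
  ..FTT.

.F.TTT
...TTT
...FTT
....FT
...FTT
..FTT.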